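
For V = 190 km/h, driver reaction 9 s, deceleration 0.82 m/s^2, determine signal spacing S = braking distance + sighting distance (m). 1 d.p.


V = 190 / 3.6 = 52.7778 m/s
Braking distance = 52.7778^2 / (2*0.82) = 1698.4718 m
Sighting distance = 52.7778 * 9 = 475.0 m
S = 1698.4718 + 475.0 = 2173.5 m

2173.5


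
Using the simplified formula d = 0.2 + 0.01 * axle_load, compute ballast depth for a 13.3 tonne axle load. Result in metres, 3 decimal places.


d = 0.2 + 0.01 * 13.3
d = 0.2 + 0.133
d = 0.333 m

0.333


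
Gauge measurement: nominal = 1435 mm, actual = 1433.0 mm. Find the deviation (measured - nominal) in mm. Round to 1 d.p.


Deviation = measured - nominal
Deviation = 1433.0 - 1435
Deviation = -2.0 mm

-2.0


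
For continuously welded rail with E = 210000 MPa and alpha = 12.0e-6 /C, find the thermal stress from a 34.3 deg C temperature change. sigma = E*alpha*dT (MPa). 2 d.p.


sigma = E * alpha * dT
sigma = 210000 * 12.0e-6 * 34.3
sigma = 2.52 * 34.3
sigma = 86.44 MPa

86.44


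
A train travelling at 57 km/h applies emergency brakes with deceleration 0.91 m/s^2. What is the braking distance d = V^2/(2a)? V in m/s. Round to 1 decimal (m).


Convert speed: V = 57 / 3.6 = 15.8333 m/s
V^2 = 250.6944
d = 250.6944 / (2 * 0.91)
d = 250.6944 / 1.82
d = 137.7 m

137.7


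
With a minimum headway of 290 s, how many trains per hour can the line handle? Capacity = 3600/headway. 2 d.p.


Capacity = 3600 / headway
Capacity = 3600 / 290
Capacity = 12.41 trains/hour

12.41


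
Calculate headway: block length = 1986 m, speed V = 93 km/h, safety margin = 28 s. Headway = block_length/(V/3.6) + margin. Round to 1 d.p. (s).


V = 93 / 3.6 = 25.8333 m/s
Block traversal time = 1986 / 25.8333 = 76.8774 s
Headway = 76.8774 + 28
Headway = 104.9 s

104.9


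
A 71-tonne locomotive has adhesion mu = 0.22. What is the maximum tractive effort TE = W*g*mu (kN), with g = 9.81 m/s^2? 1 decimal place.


TE_max = W * g * mu
TE_max = 71 * 9.81 * 0.22
TE_max = 696.51 * 0.22
TE_max = 153.2 kN

153.2


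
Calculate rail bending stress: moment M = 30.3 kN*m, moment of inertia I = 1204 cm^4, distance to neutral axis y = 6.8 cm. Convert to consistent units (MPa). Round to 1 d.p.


Convert units:
M = 30.3 kN*m = 30300000 N*mm
y = 6.8 cm = 68 mm
I = 1204 cm^4 = 12040000 mm^4
sigma = 30300000 * 68 / 12040000
sigma = 171.1 MPa

171.1


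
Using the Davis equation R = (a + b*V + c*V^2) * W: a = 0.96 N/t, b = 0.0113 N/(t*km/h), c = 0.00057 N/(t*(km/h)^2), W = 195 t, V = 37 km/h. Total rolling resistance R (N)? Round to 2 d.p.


b*V = 0.0113 * 37 = 0.4181
c*V^2 = 0.00057 * 1369 = 0.78033
R_per_t = 0.96 + 0.4181 + 0.78033 = 2.15843 N/t
R_total = 2.15843 * 195 = 420.89 N

420.89


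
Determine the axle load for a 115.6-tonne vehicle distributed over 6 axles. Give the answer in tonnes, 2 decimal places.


Load per axle = total weight / number of axles
Load = 115.6 / 6
Load = 19.27 tonnes

19.27


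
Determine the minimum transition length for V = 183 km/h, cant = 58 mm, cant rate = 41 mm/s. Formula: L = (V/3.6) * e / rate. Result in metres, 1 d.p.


Convert speed: V = 183 / 3.6 = 50.8333 m/s
L = 50.8333 * 58 / 41
L = 2948.3333 / 41
L = 71.9 m

71.9


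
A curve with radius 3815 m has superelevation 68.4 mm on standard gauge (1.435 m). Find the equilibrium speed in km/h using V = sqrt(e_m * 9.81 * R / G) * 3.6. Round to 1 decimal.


Convert cant: e = 68.4 mm = 0.0684 m
V_ms = sqrt(0.0684 * 9.81 * 3815 / 1.435)
V_ms = sqrt(1783.888683) = 42.2361 m/s
V = 42.2361 * 3.6 = 152.0 km/h

152.0


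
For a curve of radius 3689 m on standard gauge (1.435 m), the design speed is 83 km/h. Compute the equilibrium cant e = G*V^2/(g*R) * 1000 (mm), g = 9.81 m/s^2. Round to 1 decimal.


Convert speed: V = 83 / 3.6 = 23.0556 m/s
Apply formula: e = 1.435 * 23.0556^2 / (9.81 * 3689)
e = 1.435 * 531.5586 / 36189.09
e = 0.021078 m = 21.1 mm

21.1


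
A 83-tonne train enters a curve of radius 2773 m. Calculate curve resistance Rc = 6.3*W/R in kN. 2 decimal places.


Rc = 6.3 * W / R
Rc = 6.3 * 83 / 2773
Rc = 522.9 / 2773
Rc = 0.19 kN

0.19


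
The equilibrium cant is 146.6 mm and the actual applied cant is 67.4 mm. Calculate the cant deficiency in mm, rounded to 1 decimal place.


Cant deficiency = equilibrium cant - actual cant
CD = 146.6 - 67.4
CD = 79.2 mm

79.2


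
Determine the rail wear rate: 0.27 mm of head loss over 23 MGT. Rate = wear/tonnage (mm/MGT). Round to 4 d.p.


Wear rate = total wear / cumulative tonnage
Rate = 0.27 / 23
Rate = 0.0117 mm/MGT

0.0117


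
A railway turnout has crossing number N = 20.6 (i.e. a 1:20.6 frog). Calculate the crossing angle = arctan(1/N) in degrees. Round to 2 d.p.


1/N = 1/20.6 = 0.048544
angle = arctan(0.048544) = 0.048506 rad
angle = 0.048506 * 180/pi = 2.78 degrees

2.78


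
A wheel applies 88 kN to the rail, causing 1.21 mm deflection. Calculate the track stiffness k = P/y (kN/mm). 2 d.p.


Track stiffness k = P / y
k = 88 / 1.21
k = 72.73 kN/mm

72.73


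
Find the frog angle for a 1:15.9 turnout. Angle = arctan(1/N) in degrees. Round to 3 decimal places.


1/N = 1/15.9 = 0.062893
angle = arctan(0.062893) = 0.06281 rad
angle = 0.06281 * 180/pi = 3.599 degrees

3.599


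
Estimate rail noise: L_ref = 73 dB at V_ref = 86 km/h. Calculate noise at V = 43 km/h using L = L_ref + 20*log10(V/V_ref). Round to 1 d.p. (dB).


V/V_ref = 43 / 86 = 0.5
log10(0.5) = -0.30103
20 * -0.30103 = -6.0206
L = 73 + -6.0206 = 67.0 dB

67.0


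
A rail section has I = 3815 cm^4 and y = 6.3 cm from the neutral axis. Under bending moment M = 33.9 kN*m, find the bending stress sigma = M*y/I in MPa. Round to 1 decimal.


Convert units:
M = 33.9 kN*m = 33900000 N*mm
y = 6.3 cm = 63 mm
I = 3815 cm^4 = 38150000 mm^4
sigma = 33900000 * 63 / 38150000
sigma = 56.0 MPa

56.0


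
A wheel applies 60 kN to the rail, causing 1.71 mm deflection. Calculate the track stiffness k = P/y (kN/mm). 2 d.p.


Track stiffness k = P / y
k = 60 / 1.71
k = 35.09 kN/mm

35.09


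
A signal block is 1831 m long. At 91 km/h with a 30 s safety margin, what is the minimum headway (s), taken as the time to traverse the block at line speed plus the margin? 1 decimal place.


V = 91 / 3.6 = 25.2778 m/s
Block traversal time = 1831 / 25.2778 = 72.4352 s
Headway = 72.4352 + 30
Headway = 102.4 s

102.4


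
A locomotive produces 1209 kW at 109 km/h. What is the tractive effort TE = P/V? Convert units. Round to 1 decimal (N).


Convert: P = 1209 kW = 1209000 W
V = 109 / 3.6 = 30.2778 m/s
TE = 1209000 / 30.2778
TE = 39930.3 N

39930.3


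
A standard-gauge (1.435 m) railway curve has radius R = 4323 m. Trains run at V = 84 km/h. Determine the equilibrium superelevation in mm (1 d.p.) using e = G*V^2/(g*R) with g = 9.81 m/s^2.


Convert speed: V = 84 / 3.6 = 23.3333 m/s
Apply formula: e = 1.435 * 23.3333^2 / (9.81 * 4323)
e = 1.435 * 544.4444 / 42408.63
e = 0.018423 m = 18.4 mm

18.4


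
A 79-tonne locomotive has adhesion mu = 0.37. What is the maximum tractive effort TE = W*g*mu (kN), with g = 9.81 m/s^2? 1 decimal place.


TE_max = W * g * mu
TE_max = 79 * 9.81 * 0.37
TE_max = 774.99 * 0.37
TE_max = 286.7 kN

286.7


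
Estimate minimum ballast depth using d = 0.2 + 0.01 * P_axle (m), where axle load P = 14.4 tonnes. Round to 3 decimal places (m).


d = 0.2 + 0.01 * 14.4
d = 0.2 + 0.144
d = 0.344 m

0.344


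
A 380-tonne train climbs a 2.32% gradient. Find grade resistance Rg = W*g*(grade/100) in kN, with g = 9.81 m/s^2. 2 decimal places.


Rg = W * 9.81 * grade / 100
Rg = 380 * 9.81 * 2.32 / 100
Rg = 3727.8 * 0.0232
Rg = 86.48 kN

86.48


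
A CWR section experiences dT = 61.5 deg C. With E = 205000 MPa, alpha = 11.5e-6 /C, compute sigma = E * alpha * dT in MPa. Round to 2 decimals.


sigma = E * alpha * dT
sigma = 205000 * 11.5e-6 * 61.5
sigma = 2.3575 * 61.5
sigma = 144.99 MPa

144.99


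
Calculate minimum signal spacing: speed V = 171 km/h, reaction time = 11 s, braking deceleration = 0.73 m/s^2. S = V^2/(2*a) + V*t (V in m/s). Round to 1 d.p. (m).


V = 171 / 3.6 = 47.5 m/s
Braking distance = 47.5^2 / (2*0.73) = 1545.3767 m
Sighting distance = 47.5 * 11 = 522.5 m
S = 1545.3767 + 522.5 = 2067.9 m

2067.9


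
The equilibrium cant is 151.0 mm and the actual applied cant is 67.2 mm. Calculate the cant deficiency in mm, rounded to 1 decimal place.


Cant deficiency = equilibrium cant - actual cant
CD = 151.0 - 67.2
CD = 83.8 mm

83.8


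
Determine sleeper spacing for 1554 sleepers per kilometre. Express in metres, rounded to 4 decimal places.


Spacing = 1000 m / number of sleepers
Spacing = 1000 / 1554
Spacing = 0.6435 m

0.6435


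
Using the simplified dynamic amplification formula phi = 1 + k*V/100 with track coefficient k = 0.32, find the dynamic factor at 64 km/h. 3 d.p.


phi = 1 + k * V / 100
phi = 1 + 0.32 * 64 / 100
phi = 1 + 0.2048
phi = 1.205

1.205


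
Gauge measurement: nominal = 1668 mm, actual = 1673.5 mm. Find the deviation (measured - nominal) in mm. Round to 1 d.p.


Deviation = measured - nominal
Deviation = 1673.5 - 1668
Deviation = 5.5 mm

5.5


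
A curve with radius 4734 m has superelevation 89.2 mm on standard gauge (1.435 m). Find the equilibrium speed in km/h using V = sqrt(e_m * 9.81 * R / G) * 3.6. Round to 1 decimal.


Convert cant: e = 89.2 mm = 0.0892 m
V_ms = sqrt(0.0892 * 9.81 * 4734 / 1.435)
V_ms = sqrt(2886.756911) = 53.7285 m/s
V = 53.7285 * 3.6 = 193.4 km/h

193.4


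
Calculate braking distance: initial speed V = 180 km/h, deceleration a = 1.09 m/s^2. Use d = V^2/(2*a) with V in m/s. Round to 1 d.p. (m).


Convert speed: V = 180 / 3.6 = 50.0 m/s
V^2 = 2500.0
d = 2500.0 / (2 * 1.09)
d = 2500.0 / 2.18
d = 1146.8 m

1146.8


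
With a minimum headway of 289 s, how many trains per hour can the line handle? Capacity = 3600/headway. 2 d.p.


Capacity = 3600 / headway
Capacity = 3600 / 289
Capacity = 12.46 trains/hour

12.46


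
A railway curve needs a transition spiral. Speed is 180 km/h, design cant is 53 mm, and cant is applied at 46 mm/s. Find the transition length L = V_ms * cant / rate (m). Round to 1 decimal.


Convert speed: V = 180 / 3.6 = 50.0 m/s
L = 50.0 * 53 / 46
L = 2650.0 / 46
L = 57.6 m

57.6


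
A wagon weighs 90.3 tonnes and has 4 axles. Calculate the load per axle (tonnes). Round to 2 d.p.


Load per axle = total weight / number of axles
Load = 90.3 / 4
Load = 22.58 tonnes

22.58


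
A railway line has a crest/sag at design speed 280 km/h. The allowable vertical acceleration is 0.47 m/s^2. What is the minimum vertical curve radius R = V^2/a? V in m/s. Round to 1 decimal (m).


Convert speed: V = 280 / 3.6 = 77.7778 m/s
V^2 = 6049.3827 m^2/s^2
R_v = 6049.3827 / 0.47
R_v = 12871.0 m

12871.0


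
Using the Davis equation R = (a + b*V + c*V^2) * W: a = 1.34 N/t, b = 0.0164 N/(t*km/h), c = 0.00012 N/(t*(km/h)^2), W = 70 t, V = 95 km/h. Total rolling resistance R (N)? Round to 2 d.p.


b*V = 0.0164 * 95 = 1.558
c*V^2 = 0.00012 * 9025 = 1.083
R_per_t = 1.34 + 1.558 + 1.083 = 3.981 N/t
R_total = 3.981 * 70 = 278.67 N

278.67


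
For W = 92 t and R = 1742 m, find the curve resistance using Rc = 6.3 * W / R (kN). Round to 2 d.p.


Rc = 6.3 * W / R
Rc = 6.3 * 92 / 1742
Rc = 579.6 / 1742
Rc = 0.33 kN

0.33


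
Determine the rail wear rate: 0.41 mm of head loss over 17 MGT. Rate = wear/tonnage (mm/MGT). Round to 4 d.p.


Wear rate = total wear / cumulative tonnage
Rate = 0.41 / 17
Rate = 0.0241 mm/MGT

0.0241


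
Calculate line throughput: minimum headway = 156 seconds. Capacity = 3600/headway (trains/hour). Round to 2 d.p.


Capacity = 3600 / headway
Capacity = 3600 / 156
Capacity = 23.08 trains/hour

23.08


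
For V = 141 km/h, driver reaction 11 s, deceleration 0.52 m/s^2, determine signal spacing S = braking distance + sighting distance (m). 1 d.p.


V = 141 / 3.6 = 39.1667 m/s
Braking distance = 39.1667^2 / (2*0.52) = 1475.0267 m
Sighting distance = 39.1667 * 11 = 430.8333 m
S = 1475.0267 + 430.8333 = 1905.9 m

1905.9


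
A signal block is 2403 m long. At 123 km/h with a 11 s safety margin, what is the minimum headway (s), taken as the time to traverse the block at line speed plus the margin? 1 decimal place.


V = 123 / 3.6 = 34.1667 m/s
Block traversal time = 2403 / 34.1667 = 70.3317 s
Headway = 70.3317 + 11
Headway = 81.3 s

81.3


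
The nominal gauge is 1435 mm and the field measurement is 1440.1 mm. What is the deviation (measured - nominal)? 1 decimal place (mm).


Deviation = measured - nominal
Deviation = 1440.1 - 1435
Deviation = 5.1 mm

5.1


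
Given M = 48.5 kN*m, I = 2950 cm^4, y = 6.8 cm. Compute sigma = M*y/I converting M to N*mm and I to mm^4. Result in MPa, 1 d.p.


Convert units:
M = 48.5 kN*m = 48500000 N*mm
y = 6.8 cm = 68 mm
I = 2950 cm^4 = 29500000 mm^4
sigma = 48500000 * 68 / 29500000
sigma = 111.8 MPa

111.8


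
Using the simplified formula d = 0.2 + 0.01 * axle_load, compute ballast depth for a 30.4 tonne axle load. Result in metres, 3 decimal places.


d = 0.2 + 0.01 * 30.4
d = 0.2 + 0.304
d = 0.504 m

0.504


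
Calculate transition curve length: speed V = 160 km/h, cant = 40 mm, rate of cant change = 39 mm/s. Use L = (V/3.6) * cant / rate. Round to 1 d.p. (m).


Convert speed: V = 160 / 3.6 = 44.4444 m/s
L = 44.4444 * 40 / 39
L = 1777.7778 / 39
L = 45.6 m

45.6


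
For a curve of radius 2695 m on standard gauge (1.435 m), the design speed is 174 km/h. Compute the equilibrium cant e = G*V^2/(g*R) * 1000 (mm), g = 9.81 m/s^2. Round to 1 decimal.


Convert speed: V = 174 / 3.6 = 48.3333 m/s
Apply formula: e = 1.435 * 48.3333^2 / (9.81 * 2695)
e = 1.435 * 2336.1111 / 26437.95
e = 0.1268 m = 126.8 mm

126.8


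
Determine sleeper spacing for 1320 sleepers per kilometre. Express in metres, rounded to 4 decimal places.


Spacing = 1000 m / number of sleepers
Spacing = 1000 / 1320
Spacing = 0.7576 m

0.7576


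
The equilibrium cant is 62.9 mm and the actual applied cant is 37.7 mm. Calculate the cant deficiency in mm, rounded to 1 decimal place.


Cant deficiency = equilibrium cant - actual cant
CD = 62.9 - 37.7
CD = 25.2 mm

25.2


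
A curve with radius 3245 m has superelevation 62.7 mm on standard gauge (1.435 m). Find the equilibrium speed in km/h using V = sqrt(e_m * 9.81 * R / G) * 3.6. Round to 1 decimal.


Convert cant: e = 62.7 mm = 0.0627 m
V_ms = sqrt(0.0627 * 9.81 * 3245 / 1.435)
V_ms = sqrt(1390.911021) = 37.2949 m/s
V = 37.2949 * 3.6 = 134.3 km/h

134.3


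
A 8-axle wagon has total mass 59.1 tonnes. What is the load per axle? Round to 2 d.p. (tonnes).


Load per axle = total weight / number of axles
Load = 59.1 / 8
Load = 7.39 tonnes

7.39


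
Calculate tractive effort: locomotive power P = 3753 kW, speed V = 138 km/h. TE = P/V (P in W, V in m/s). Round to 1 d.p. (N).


Convert: P = 3753 kW = 3753000 W
V = 138 / 3.6 = 38.3333 m/s
TE = 3753000 / 38.3333
TE = 97904.3 N

97904.3


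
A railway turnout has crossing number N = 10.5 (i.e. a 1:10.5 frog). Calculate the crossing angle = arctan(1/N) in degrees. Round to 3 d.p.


1/N = 1/10.5 = 0.095238
angle = arctan(0.095238) = 0.094952 rad
angle = 0.094952 * 180/pi = 5.440 degrees

5.440


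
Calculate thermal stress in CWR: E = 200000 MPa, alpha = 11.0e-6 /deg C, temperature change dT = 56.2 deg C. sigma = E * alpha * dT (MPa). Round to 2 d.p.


sigma = E * alpha * dT
sigma = 200000 * 11.0e-6 * 56.2
sigma = 2.2 * 56.2
sigma = 123.64 MPa

123.64


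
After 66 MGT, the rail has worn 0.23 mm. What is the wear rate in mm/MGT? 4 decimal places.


Wear rate = total wear / cumulative tonnage
Rate = 0.23 / 66
Rate = 0.0035 mm/MGT

0.0035


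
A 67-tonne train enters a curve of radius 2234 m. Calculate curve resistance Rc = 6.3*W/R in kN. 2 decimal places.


Rc = 6.3 * W / R
Rc = 6.3 * 67 / 2234
Rc = 422.1 / 2234
Rc = 0.19 kN

0.19


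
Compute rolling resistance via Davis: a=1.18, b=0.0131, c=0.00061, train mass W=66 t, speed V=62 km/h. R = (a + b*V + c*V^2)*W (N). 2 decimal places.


b*V = 0.0131 * 62 = 0.8122
c*V^2 = 0.00061 * 3844 = 2.34484
R_per_t = 1.18 + 0.8122 + 2.34484 = 4.33704 N/t
R_total = 4.33704 * 66 = 286.24 N

286.24


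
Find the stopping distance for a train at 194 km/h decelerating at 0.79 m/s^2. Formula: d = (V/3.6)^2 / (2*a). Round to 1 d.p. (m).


Convert speed: V = 194 / 3.6 = 53.8889 m/s
V^2 = 2904.0123
d = 2904.0123 / (2 * 0.79)
d = 2904.0123 / 1.58
d = 1838.0 m

1838.0


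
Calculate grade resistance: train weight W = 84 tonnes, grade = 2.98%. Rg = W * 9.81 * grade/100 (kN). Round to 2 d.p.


Rg = W * 9.81 * grade / 100
Rg = 84 * 9.81 * 2.98 / 100
Rg = 824.04 * 0.0298
Rg = 24.56 kN

24.56


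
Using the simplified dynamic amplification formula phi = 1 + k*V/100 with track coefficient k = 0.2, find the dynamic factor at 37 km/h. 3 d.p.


phi = 1 + k * V / 100
phi = 1 + 0.2 * 37 / 100
phi = 1 + 0.074
phi = 1.074

1.074


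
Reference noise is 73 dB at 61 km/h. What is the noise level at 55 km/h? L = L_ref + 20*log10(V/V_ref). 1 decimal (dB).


V/V_ref = 55 / 61 = 0.901639
log10(0.901639) = -0.044967
20 * -0.044967 = -0.8993
L = 73 + -0.8993 = 72.1 dB

72.1


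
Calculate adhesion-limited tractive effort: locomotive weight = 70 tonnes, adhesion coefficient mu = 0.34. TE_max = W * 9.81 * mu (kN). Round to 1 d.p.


TE_max = W * g * mu
TE_max = 70 * 9.81 * 0.34
TE_max = 686.7 * 0.34
TE_max = 233.5 kN

233.5


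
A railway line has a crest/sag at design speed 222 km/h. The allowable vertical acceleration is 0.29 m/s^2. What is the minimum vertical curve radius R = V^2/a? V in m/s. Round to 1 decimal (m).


Convert speed: V = 222 / 3.6 = 61.6667 m/s
V^2 = 3802.7778 m^2/s^2
R_v = 3802.7778 / 0.29
R_v = 13113.0 m

13113.0


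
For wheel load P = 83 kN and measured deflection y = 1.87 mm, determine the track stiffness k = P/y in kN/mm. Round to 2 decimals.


Track stiffness k = P / y
k = 83 / 1.87
k = 44.39 kN/mm

44.39


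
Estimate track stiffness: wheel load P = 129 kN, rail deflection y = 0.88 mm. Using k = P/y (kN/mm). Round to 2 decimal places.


Track stiffness k = P / y
k = 129 / 0.88
k = 146.59 kN/mm

146.59


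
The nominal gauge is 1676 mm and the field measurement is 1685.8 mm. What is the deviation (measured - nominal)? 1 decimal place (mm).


Deviation = measured - nominal
Deviation = 1685.8 - 1676
Deviation = 9.8 mm

9.8


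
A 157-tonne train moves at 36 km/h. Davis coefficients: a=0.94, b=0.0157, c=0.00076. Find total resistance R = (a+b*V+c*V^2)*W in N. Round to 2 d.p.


b*V = 0.0157 * 36 = 0.5652
c*V^2 = 0.00076 * 1296 = 0.98496
R_per_t = 0.94 + 0.5652 + 0.98496 = 2.49016 N/t
R_total = 2.49016 * 157 = 390.96 N

390.96


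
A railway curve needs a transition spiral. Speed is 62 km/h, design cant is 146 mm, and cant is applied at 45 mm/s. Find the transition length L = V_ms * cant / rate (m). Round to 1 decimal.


Convert speed: V = 62 / 3.6 = 17.2222 m/s
L = 17.2222 * 146 / 45
L = 2514.4444 / 45
L = 55.9 m

55.9


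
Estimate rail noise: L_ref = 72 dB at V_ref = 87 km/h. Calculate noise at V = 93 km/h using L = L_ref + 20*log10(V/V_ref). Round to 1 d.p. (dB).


V/V_ref = 93 / 87 = 1.068966
log10(1.068966) = 0.028964
20 * 0.028964 = 0.5793
L = 72 + 0.5793 = 72.6 dB

72.6


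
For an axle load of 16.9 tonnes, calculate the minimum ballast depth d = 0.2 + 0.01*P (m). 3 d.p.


d = 0.2 + 0.01 * 16.9
d = 0.2 + 0.169
d = 0.369 m

0.369


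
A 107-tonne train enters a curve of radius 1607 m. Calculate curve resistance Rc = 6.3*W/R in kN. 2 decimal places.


Rc = 6.3 * W / R
Rc = 6.3 * 107 / 1607
Rc = 674.1 / 1607
Rc = 0.42 kN

0.42


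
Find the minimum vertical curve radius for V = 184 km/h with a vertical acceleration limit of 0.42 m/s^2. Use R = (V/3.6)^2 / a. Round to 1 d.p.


Convert speed: V = 184 / 3.6 = 51.1111 m/s
V^2 = 2612.3457 m^2/s^2
R_v = 2612.3457 / 0.42
R_v = 6219.9 m

6219.9


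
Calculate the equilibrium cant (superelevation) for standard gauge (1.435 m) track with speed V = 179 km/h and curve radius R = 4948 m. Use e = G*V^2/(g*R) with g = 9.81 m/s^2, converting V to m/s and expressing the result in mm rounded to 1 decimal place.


Convert speed: V = 179 / 3.6 = 49.7222 m/s
Apply formula: e = 1.435 * 49.7222^2 / (9.81 * 4948)
e = 1.435 * 2472.2994 / 48539.88
e = 0.073089 m = 73.1 mm

73.1


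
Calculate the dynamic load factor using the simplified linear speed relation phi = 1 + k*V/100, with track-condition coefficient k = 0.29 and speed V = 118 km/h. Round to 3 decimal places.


phi = 1 + k * V / 100
phi = 1 + 0.29 * 118 / 100
phi = 1 + 0.3422
phi = 1.342

1.342


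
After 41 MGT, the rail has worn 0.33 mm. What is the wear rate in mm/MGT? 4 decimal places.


Wear rate = total wear / cumulative tonnage
Rate = 0.33 / 41
Rate = 0.0080 mm/MGT

0.0080


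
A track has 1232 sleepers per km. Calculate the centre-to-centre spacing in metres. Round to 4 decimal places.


Spacing = 1000 m / number of sleepers
Spacing = 1000 / 1232
Spacing = 0.8117 m

0.8117


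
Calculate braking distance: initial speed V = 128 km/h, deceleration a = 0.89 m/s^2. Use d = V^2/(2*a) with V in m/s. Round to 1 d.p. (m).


Convert speed: V = 128 / 3.6 = 35.5556 m/s
V^2 = 1264.1975
d = 1264.1975 / (2 * 0.89)
d = 1264.1975 / 1.78
d = 710.2 m

710.2


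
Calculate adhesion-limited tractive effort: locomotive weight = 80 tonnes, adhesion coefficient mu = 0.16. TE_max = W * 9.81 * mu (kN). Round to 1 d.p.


TE_max = W * g * mu
TE_max = 80 * 9.81 * 0.16
TE_max = 784.8 * 0.16
TE_max = 125.6 kN

125.6


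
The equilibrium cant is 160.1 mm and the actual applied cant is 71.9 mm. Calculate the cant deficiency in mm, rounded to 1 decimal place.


Cant deficiency = equilibrium cant - actual cant
CD = 160.1 - 71.9
CD = 88.2 mm

88.2


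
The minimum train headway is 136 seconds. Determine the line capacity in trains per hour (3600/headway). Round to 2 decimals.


Capacity = 3600 / headway
Capacity = 3600 / 136
Capacity = 26.47 trains/hour

26.47


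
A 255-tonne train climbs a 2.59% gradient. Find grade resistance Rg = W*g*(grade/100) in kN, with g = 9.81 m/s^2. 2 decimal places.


Rg = W * 9.81 * grade / 100
Rg = 255 * 9.81 * 2.59 / 100
Rg = 2501.55 * 0.0259
Rg = 64.79 kN

64.79


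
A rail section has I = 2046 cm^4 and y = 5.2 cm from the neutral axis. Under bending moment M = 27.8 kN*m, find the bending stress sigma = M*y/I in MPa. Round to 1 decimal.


Convert units:
M = 27.8 kN*m = 27800000 N*mm
y = 5.2 cm = 52 mm
I = 2046 cm^4 = 20460000 mm^4
sigma = 27800000 * 52 / 20460000
sigma = 70.7 MPa

70.7


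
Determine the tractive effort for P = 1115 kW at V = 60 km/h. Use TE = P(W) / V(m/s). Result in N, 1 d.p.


Convert: P = 1115 kW = 1115000 W
V = 60 / 3.6 = 16.6667 m/s
TE = 1115000 / 16.6667
TE = 66900.0 N

66900.0


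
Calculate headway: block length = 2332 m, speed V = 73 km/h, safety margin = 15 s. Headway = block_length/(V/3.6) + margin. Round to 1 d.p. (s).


V = 73 / 3.6 = 20.2778 m/s
Block traversal time = 2332 / 20.2778 = 115.0027 s
Headway = 115.0027 + 15
Headway = 130.0 s

130.0


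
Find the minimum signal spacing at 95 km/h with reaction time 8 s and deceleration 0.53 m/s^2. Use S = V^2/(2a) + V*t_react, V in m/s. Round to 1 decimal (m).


V = 95 / 3.6 = 26.3889 m/s
Braking distance = 26.3889^2 / (2*0.53) = 656.9561 m
Sighting distance = 26.3889 * 8 = 211.1111 m
S = 656.9561 + 211.1111 = 868.1 m

868.1


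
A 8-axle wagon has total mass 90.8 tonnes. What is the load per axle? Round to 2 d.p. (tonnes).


Load per axle = total weight / number of axles
Load = 90.8 / 8
Load = 11.35 tonnes

11.35


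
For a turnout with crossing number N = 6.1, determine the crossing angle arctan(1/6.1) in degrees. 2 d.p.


1/N = 1/6.1 = 0.163934
angle = arctan(0.163934) = 0.162489 rad
angle = 0.162489 * 180/pi = 9.31 degrees

9.31


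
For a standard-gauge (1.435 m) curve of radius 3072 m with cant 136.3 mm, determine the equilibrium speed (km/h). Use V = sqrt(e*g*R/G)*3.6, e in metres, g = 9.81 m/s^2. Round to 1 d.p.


Convert cant: e = 136.3 mm = 0.1363 m
V_ms = sqrt(0.1363 * 9.81 * 3072 / 1.435)
V_ms = sqrt(2862.425377) = 53.5016 m/s
V = 53.5016 * 3.6 = 192.6 km/h

192.6


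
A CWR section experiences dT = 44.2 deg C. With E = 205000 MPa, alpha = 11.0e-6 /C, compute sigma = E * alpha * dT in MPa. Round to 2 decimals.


sigma = E * alpha * dT
sigma = 205000 * 11.0e-6 * 44.2
sigma = 2.255 * 44.2
sigma = 99.67 MPa

99.67


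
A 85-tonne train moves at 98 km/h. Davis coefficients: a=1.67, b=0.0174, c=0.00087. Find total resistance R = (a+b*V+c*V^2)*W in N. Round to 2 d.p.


b*V = 0.0174 * 98 = 1.7052
c*V^2 = 0.00087 * 9604 = 8.35548
R_per_t = 1.67 + 1.7052 + 8.35548 = 11.73068 N/t
R_total = 11.73068 * 85 = 997.11 N

997.11


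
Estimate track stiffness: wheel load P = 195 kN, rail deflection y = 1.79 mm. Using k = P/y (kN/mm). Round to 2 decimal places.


Track stiffness k = P / y
k = 195 / 1.79
k = 108.94 kN/mm

108.94


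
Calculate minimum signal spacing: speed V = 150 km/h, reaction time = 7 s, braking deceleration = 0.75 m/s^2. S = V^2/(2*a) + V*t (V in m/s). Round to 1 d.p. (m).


V = 150 / 3.6 = 41.6667 m/s
Braking distance = 41.6667^2 / (2*0.75) = 1157.4074 m
Sighting distance = 41.6667 * 7 = 291.6667 m
S = 1157.4074 + 291.6667 = 1449.1 m

1449.1


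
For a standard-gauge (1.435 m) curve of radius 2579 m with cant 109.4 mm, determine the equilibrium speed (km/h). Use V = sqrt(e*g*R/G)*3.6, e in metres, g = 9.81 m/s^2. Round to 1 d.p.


Convert cant: e = 109.4 mm = 0.1094 m
V_ms = sqrt(0.1094 * 9.81 * 2579 / 1.435)
V_ms = sqrt(1928.793663) = 43.918 m/s
V = 43.918 * 3.6 = 158.1 km/h

158.1


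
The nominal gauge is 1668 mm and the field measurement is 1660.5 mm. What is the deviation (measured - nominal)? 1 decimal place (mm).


Deviation = measured - nominal
Deviation = 1660.5 - 1668
Deviation = -7.5 mm

-7.5


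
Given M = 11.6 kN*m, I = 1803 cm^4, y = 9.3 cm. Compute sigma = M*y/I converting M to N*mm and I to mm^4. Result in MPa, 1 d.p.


Convert units:
M = 11.6 kN*m = 11600000 N*mm
y = 9.3 cm = 93 mm
I = 1803 cm^4 = 18030000 mm^4
sigma = 11600000 * 93 / 18030000
sigma = 59.8 MPa

59.8


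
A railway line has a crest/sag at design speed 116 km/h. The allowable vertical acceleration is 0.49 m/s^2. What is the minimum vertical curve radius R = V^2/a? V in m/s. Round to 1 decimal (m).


Convert speed: V = 116 / 3.6 = 32.2222 m/s
V^2 = 1038.2716 m^2/s^2
R_v = 1038.2716 / 0.49
R_v = 2118.9 m

2118.9


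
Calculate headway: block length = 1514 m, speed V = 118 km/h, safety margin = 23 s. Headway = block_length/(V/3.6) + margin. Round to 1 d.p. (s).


V = 118 / 3.6 = 32.7778 m/s
Block traversal time = 1514 / 32.7778 = 46.1898 s
Headway = 46.1898 + 23
Headway = 69.2 s

69.2


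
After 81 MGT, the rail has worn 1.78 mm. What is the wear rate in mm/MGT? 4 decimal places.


Wear rate = total wear / cumulative tonnage
Rate = 1.78 / 81
Rate = 0.0220 mm/MGT

0.0220


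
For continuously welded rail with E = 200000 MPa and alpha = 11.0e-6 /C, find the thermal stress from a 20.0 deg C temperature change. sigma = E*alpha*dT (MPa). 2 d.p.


sigma = E * alpha * dT
sigma = 200000 * 11.0e-6 * 20.0
sigma = 2.2 * 20.0
sigma = 44.00 MPa

44.00


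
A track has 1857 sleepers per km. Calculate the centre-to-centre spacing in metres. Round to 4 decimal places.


Spacing = 1000 m / number of sleepers
Spacing = 1000 / 1857
Spacing = 0.5385 m

0.5385


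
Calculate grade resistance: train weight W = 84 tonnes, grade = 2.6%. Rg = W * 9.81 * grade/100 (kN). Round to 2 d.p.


Rg = W * 9.81 * grade / 100
Rg = 84 * 9.81 * 2.6 / 100
Rg = 824.04 * 0.026
Rg = 21.43 kN

21.43


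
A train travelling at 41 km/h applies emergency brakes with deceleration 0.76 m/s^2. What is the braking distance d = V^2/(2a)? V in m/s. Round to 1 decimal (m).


Convert speed: V = 41 / 3.6 = 11.3889 m/s
V^2 = 129.7068
d = 129.7068 / (2 * 0.76)
d = 129.7068 / 1.52
d = 85.3 m

85.3


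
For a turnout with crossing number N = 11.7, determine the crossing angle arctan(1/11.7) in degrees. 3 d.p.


1/N = 1/11.7 = 0.08547
angle = arctan(0.08547) = 0.085263 rad
angle = 0.085263 * 180/pi = 4.885 degrees

4.885


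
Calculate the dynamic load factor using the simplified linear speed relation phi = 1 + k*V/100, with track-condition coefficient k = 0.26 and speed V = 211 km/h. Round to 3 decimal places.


phi = 1 + k * V / 100
phi = 1 + 0.26 * 211 / 100
phi = 1 + 0.5486
phi = 1.549

1.549


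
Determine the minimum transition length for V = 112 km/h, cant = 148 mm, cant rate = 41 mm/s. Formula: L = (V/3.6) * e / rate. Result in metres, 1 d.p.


Convert speed: V = 112 / 3.6 = 31.1111 m/s
L = 31.1111 * 148 / 41
L = 4604.4444 / 41
L = 112.3 m

112.3


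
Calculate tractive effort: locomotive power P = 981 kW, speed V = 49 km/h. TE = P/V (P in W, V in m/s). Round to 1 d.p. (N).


Convert: P = 981 kW = 981000 W
V = 49 / 3.6 = 13.6111 m/s
TE = 981000 / 13.6111
TE = 72073.5 N

72073.5


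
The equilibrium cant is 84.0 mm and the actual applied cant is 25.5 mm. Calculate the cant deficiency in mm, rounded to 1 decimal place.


Cant deficiency = equilibrium cant - actual cant
CD = 84.0 - 25.5
CD = 58.5 mm

58.5


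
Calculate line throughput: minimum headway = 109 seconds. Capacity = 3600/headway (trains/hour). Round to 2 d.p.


Capacity = 3600 / headway
Capacity = 3600 / 109
Capacity = 33.03 trains/hour

33.03


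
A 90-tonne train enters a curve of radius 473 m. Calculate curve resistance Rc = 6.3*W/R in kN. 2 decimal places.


Rc = 6.3 * W / R
Rc = 6.3 * 90 / 473
Rc = 567.0 / 473
Rc = 1.20 kN

1.20


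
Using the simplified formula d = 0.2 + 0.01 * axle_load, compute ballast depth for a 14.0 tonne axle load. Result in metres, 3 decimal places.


d = 0.2 + 0.01 * 14.0
d = 0.2 + 0.14
d = 0.340 m

0.340


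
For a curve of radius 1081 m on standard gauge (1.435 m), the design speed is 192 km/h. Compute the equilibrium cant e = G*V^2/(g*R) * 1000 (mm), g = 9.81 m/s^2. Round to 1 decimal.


Convert speed: V = 192 / 3.6 = 53.3333 m/s
Apply formula: e = 1.435 * 53.3333^2 / (9.81 * 1081)
e = 1.435 * 2844.4444 / 10604.61
e = 0.384906 m = 384.9 mm

384.9


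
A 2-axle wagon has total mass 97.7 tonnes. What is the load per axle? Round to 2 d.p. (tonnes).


Load per axle = total weight / number of axles
Load = 97.7 / 2
Load = 48.85 tonnes

48.85


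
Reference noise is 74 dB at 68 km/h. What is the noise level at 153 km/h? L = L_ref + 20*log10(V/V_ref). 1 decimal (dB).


V/V_ref = 153 / 68 = 2.25
log10(2.25) = 0.352183
20 * 0.352183 = 7.0437
L = 74 + 7.0437 = 81.0 dB

81.0


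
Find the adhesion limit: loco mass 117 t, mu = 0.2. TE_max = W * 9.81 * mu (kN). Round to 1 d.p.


TE_max = W * g * mu
TE_max = 117 * 9.81 * 0.2
TE_max = 1147.77 * 0.2
TE_max = 229.6 kN

229.6


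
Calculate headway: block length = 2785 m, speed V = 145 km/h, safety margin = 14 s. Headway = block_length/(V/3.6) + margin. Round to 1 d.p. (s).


V = 145 / 3.6 = 40.2778 m/s
Block traversal time = 2785 / 40.2778 = 69.1448 s
Headway = 69.1448 + 14
Headway = 83.1 s

83.1


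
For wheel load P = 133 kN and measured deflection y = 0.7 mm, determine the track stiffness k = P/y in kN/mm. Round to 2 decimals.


Track stiffness k = P / y
k = 133 / 0.7
k = 190.00 kN/mm

190.00


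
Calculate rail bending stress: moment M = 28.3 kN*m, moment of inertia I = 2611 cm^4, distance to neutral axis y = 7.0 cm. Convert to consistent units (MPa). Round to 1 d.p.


Convert units:
M = 28.3 kN*m = 28300000 N*mm
y = 7.0 cm = 70 mm
I = 2611 cm^4 = 26110000 mm^4
sigma = 28300000 * 70 / 26110000
sigma = 75.9 MPa

75.9


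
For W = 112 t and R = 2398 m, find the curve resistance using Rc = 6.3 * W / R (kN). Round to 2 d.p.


Rc = 6.3 * W / R
Rc = 6.3 * 112 / 2398
Rc = 705.6 / 2398
Rc = 0.29 kN

0.29


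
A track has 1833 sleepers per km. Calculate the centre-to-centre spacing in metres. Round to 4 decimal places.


Spacing = 1000 m / number of sleepers
Spacing = 1000 / 1833
Spacing = 0.5456 m

0.5456


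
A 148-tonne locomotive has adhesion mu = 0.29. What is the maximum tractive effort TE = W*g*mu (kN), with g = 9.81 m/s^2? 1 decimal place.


TE_max = W * g * mu
TE_max = 148 * 9.81 * 0.29
TE_max = 1451.88 * 0.29
TE_max = 421.0 kN

421.0


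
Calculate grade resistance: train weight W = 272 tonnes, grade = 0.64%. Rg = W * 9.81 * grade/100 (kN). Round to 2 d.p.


Rg = W * 9.81 * grade / 100
Rg = 272 * 9.81 * 0.64 / 100
Rg = 2668.32 * 0.0064
Rg = 17.08 kN

17.08


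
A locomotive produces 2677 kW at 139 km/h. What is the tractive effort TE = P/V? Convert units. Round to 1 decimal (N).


Convert: P = 2677 kW = 2677000 W
V = 139 / 3.6 = 38.6111 m/s
TE = 2677000 / 38.6111
TE = 69332.4 N

69332.4


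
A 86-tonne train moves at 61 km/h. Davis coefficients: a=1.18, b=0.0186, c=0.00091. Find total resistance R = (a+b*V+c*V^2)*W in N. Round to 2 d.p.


b*V = 0.0186 * 61 = 1.1346
c*V^2 = 0.00091 * 3721 = 3.38611
R_per_t = 1.18 + 1.1346 + 3.38611 = 5.70071 N/t
R_total = 5.70071 * 86 = 490.26 N

490.26


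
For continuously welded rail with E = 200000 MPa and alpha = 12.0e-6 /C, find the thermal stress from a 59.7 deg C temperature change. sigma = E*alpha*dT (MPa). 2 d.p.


sigma = E * alpha * dT
sigma = 200000 * 12.0e-6 * 59.7
sigma = 2.4 * 59.7
sigma = 143.28 MPa

143.28


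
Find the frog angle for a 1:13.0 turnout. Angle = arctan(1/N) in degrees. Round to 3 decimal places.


1/N = 1/13.0 = 0.076923
angle = arctan(0.076923) = 0.076772 rad
angle = 0.076772 * 180/pi = 4.399 degrees

4.399


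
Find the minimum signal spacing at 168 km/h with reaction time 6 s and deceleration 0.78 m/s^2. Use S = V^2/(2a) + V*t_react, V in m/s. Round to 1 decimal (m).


V = 168 / 3.6 = 46.6667 m/s
Braking distance = 46.6667^2 / (2*0.78) = 1396.0114 m
Sighting distance = 46.6667 * 6 = 280.0 m
S = 1396.0114 + 280.0 = 1676.0 m

1676.0


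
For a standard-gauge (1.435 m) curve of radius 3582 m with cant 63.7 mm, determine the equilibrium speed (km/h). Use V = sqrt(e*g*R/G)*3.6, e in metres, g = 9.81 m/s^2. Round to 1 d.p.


Convert cant: e = 63.7 mm = 0.0637 m
V_ms = sqrt(0.0637 * 9.81 * 3582 / 1.435)
V_ms = sqrt(1559.847424) = 39.4949 m/s
V = 39.4949 * 3.6 = 142.2 km/h

142.2


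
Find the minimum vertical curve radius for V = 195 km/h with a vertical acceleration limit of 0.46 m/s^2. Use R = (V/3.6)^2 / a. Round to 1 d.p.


Convert speed: V = 195 / 3.6 = 54.1667 m/s
V^2 = 2934.0278 m^2/s^2
R_v = 2934.0278 / 0.46
R_v = 6378.3 m

6378.3


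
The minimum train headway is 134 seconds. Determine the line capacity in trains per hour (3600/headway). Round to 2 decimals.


Capacity = 3600 / headway
Capacity = 3600 / 134
Capacity = 26.87 trains/hour

26.87


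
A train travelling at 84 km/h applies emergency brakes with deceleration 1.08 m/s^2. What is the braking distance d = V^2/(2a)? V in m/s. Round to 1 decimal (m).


Convert speed: V = 84 / 3.6 = 23.3333 m/s
V^2 = 544.4444
d = 544.4444 / (2 * 1.08)
d = 544.4444 / 2.16
d = 252.1 m

252.1


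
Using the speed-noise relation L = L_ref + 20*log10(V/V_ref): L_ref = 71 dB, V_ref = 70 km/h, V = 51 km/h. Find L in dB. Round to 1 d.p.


V/V_ref = 51 / 70 = 0.728571
log10(0.728571) = -0.137528
20 * -0.137528 = -2.7506
L = 71 + -2.7506 = 68.2 dB

68.2


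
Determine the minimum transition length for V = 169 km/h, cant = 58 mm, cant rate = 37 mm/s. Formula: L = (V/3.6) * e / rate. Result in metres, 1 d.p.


Convert speed: V = 169 / 3.6 = 46.9444 m/s
L = 46.9444 * 58 / 37
L = 2722.7778 / 37
L = 73.6 m

73.6


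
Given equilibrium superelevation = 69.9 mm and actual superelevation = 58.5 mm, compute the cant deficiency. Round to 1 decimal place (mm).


Cant deficiency = equilibrium cant - actual cant
CD = 69.9 - 58.5
CD = 11.4 mm

11.4


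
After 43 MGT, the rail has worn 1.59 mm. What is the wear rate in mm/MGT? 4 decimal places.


Wear rate = total wear / cumulative tonnage
Rate = 1.59 / 43
Rate = 0.0370 mm/MGT

0.0370


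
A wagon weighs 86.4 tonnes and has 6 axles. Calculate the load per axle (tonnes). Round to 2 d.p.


Load per axle = total weight / number of axles
Load = 86.4 / 6
Load = 14.40 tonnes

14.40


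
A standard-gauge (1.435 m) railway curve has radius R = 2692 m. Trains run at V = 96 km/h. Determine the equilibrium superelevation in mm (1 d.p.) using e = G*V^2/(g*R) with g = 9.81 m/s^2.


Convert speed: V = 96 / 3.6 = 26.6667 m/s
Apply formula: e = 1.435 * 26.6667^2 / (9.81 * 2692)
e = 1.435 * 711.1111 / 26408.52
e = 0.038641 m = 38.6 mm

38.6


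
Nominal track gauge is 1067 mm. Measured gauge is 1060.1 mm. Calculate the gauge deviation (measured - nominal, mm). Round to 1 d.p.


Deviation = measured - nominal
Deviation = 1060.1 - 1067
Deviation = -6.9 mm

-6.9


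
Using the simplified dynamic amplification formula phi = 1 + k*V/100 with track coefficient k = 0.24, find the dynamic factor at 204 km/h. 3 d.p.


phi = 1 + k * V / 100
phi = 1 + 0.24 * 204 / 100
phi = 1 + 0.4896
phi = 1.490

1.490


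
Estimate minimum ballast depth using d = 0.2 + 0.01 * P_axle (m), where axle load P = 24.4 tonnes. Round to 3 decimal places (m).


d = 0.2 + 0.01 * 24.4
d = 0.2 + 0.244
d = 0.444 m

0.444


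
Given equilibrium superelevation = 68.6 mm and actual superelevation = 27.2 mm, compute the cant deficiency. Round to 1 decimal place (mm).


Cant deficiency = equilibrium cant - actual cant
CD = 68.6 - 27.2
CD = 41.4 mm

41.4


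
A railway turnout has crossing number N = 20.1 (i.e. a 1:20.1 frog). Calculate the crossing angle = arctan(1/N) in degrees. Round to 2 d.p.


1/N = 1/20.1 = 0.049751
angle = arctan(0.049751) = 0.04971 rad
angle = 0.04971 * 180/pi = 2.85 degrees

2.85


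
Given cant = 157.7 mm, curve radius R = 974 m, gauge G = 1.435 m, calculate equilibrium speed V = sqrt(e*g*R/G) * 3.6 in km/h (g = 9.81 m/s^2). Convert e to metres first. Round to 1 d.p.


Convert cant: e = 157.7 mm = 0.1577 m
V_ms = sqrt(0.1577 * 9.81 * 974 / 1.435)
V_ms = sqrt(1050.044626) = 32.4044 m/s
V = 32.4044 * 3.6 = 116.7 km/h

116.7


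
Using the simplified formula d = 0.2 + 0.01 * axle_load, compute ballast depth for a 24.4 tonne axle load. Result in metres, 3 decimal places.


d = 0.2 + 0.01 * 24.4
d = 0.2 + 0.244
d = 0.444 m

0.444


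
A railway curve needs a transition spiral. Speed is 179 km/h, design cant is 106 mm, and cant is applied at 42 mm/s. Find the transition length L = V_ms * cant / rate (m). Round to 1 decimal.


Convert speed: V = 179 / 3.6 = 49.7222 m/s
L = 49.7222 * 106 / 42
L = 5270.5556 / 42
L = 125.5 m

125.5


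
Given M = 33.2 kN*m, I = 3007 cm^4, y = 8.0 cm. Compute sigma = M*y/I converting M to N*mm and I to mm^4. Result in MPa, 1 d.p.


Convert units:
M = 33.2 kN*m = 33200000 N*mm
y = 8.0 cm = 80 mm
I = 3007 cm^4 = 30070000 mm^4
sigma = 33200000 * 80 / 30070000
sigma = 88.3 MPa

88.3


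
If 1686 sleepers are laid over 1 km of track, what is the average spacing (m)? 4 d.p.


Spacing = 1000 m / number of sleepers
Spacing = 1000 / 1686
Spacing = 0.5931 m

0.5931


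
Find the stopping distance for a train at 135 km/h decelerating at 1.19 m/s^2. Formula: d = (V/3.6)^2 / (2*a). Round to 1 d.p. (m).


Convert speed: V = 135 / 3.6 = 37.5 m/s
V^2 = 1406.25
d = 1406.25 / (2 * 1.19)
d = 1406.25 / 2.38
d = 590.9 m

590.9


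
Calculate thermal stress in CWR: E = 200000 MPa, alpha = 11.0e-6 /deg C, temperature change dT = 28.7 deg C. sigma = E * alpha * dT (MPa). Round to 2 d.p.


sigma = E * alpha * dT
sigma = 200000 * 11.0e-6 * 28.7
sigma = 2.2 * 28.7
sigma = 63.14 MPa

63.14
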